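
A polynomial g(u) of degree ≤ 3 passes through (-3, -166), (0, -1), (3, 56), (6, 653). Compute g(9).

2438

Forward differences of the values at u = -3, 0, 3, 6:
  g  : -166  -1  56  653
  Δ  : 165  57  597
  Δ^2: -108  540
  Δ^3: 648
The third differences are constant, confirming degree 3.
Interpolating (Newton forward form) and evaluating at u = 9 gives g(9) = 2438.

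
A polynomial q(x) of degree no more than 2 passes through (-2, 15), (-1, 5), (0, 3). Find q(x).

Write q(x) = ax^2 + bx + c. Substituting each data point gives a linear system:
  4a - 2b + c = 15
  a - b + c = 5
  c = 3
Solving the system yields a = 4, b = 2, c = 3.
So q(x) = 4x^2 + 2x + 3.
Check: q(0) = 3. ✓

q(x) = 4x^2 + 2x + 3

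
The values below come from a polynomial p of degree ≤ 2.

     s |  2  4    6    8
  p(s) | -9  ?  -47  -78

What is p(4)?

The 3 known points determine the degree-2 polynomial uniquely.
Write p(s) = as^2 + bs + c. Substituting each data point gives a linear system:
  4a + 2b + c = -9
  36a + 6b + c = -47
  64a + 8b + c = -78
Solving the system yields a = -1, b = -3/2, c = -2.
So p(s) = -s² - (3/2)s - 2.
Then p(4) = -24.

-24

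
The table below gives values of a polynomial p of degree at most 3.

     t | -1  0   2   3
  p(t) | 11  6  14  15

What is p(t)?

p(t) = -t^3 + 4t^2 + 6

Write p(t) = at^3 + bt^2 + ct + d. Substituting each data point gives a linear system:
  -a + b - c + d = 11
  d = 6
  8a + 4b + 2c + d = 14
  27a + 9b + 3c + d = 15
Solving the system yields a = -1, b = 4, c = 0, d = 6.
So p(t) = -t^3 + 4t^2 + 6.
Check: p(-1) = 11. ✓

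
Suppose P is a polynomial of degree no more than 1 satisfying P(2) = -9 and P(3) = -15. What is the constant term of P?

Write P(x) = ax + b. Substituting each data point gives a linear system:
  2a + b = -9
  3a + b = -15
Solving the system yields a = -6, b = 3.
So P(x) = -6x + 3.
The constant term is 3.

3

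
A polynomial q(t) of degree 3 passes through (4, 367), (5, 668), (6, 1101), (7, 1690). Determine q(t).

q(t) = 4t^3 + 6t^2 + 3t + 3

Write q(t) = at^3 + bt^2 + ct + d. Substituting each data point gives a linear system:
  64a + 16b + 4c + d = 367
  125a + 25b + 5c + d = 668
  216a + 36b + 6c + d = 1101
  343a + 49b + 7c + d = 1690
Solving the system yields a = 4, b = 6, c = 3, d = 3.
So q(t) = 4t^3 + 6t^2 + 3t + 3.
Check: q(6) = 1101. ✓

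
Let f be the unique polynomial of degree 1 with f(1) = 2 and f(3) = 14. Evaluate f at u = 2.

Using the Lagrange interpolation formula with nodes 1, 3:
  L_0(u) = (u - 3) / -2
  L_1(u) = (u - 1) / 2
Then f(u) = 2·L_0(u) + 14·L_1(u).
Expanding and collecting terms gives f(u) = 6u - 4.
Evaluating at u = 2: f(2) = 8.

8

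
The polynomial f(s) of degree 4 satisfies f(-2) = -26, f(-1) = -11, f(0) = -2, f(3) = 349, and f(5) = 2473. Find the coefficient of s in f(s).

Write f(s) = as^4 + bs^3 + cs^2 + ds + e. Substituting each data point gives a linear system:
  16a - 8b + 4c - 2d + e = -26
  a - b + c - d + e = -11
  e = -2
  81a + 27b + 9c + 3d + e = 349
  625a + 125b + 25c + 5d + e = 2473
Solving the system yields a = 3, b = 6, c = -6, d = 0, e = -2.
So f(s) = 3s^4 + 6s^3 - 6s^2 - 2.
The coefficient of s is 0.

0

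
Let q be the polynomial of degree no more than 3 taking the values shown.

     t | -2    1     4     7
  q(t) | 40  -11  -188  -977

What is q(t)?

q(t) = -3t^3 + 2t^2 - 6t - 4

Using the Lagrange interpolation formula with nodes -2, 1, 4, 7:
  L_0(t) = (t - 1)(t - 4)(t - 7) / -162
  L_1(t) = (t + 2)(t - 4)(t - 7) / 54
  L_2(t) = (t + 2)(t - 1)(t - 7) / -54
  L_3(t) = (t + 2)(t - 1)(t - 4) / 162
Then q(t) = 40·L_0(t) - 11·L_1(t) - 188·L_2(t) - 977·L_3(t).
Expanding and collecting terms gives q(t) = -3t^3 + 2t^2 - 6t - 4.
Check: q(-2) = 40. ✓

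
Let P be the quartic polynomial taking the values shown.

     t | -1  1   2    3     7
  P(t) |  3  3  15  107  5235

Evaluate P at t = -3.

Using the Lagrange interpolation formula with nodes -1, 1, 2, 3, 7:
  L_0(t) = (t - 1)(t - 2)(t - 3)(t - 7) / 192
  L_1(t) = (t + 1)(t - 2)(t - 3)(t - 7) / -24
  L_2(t) = (t + 1)(t - 1)(t - 3)(t - 7) / 15
  L_3(t) = (t + 1)(t - 1)(t - 2)(t - 7) / -32
  L_4(t) = (t + 1)(t - 1)(t - 2)(t - 3) / 960
Then P(t) = 3·L_0(t) + 3·L_1(t) + 15·L_2(t) + 107·L_3(t) + 5235·L_4(t).
Expanding and collecting terms gives P(t) = 3t^4 - 6t^3 + t^2 + 6t - 1.
Evaluating at t = -3: P(-3) = 395.

395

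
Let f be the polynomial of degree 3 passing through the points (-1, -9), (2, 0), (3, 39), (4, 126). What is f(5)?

279

Using the Lagrange interpolation formula with nodes -1, 2, 3, 4:
  L_0(s) = (s - 2)(s - 3)(s - 4) / -60
  L_1(s) = (s + 1)(s - 3)(s - 4) / 6
  L_2(s) = (s + 1)(s - 2)(s - 4) / -4
  L_3(s) = (s + 1)(s - 2)(s - 3) / 10
Then f(s) = -9·L_0(s) + 0·L_1(s) + 39·L_2(s) + 126·L_3(s).
Expanding and collecting terms gives f(s) = 3s³ - 3s² - 3s - 6.
Evaluating at s = 5: f(5) = 279.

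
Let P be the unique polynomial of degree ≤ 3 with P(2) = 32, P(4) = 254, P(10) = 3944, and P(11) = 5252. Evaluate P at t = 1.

2

Write P(t) = at^3 + bt^2 + ct + d. Substituting each data point gives a linear system:
  8a + 4b + 2c + d = 32
  64a + 16b + 4c + d = 254
  1000a + 100b + 10c + d = 3944
  1331a + 121b + 11c + d = 5252
Solving the system yields a = 4, b = -1, c = 5, d = -6.
So P(t) = 4t³ - t² + 5t - 6.
Then P(1) = 2.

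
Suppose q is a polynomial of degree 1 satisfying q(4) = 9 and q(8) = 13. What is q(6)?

Write q(s) = as + b. Substituting each data point gives a linear system:
  4a + b = 9
  8a + b = 13
Solving the system yields a = 1, b = 5.
So q(s) = s + 5.
Then q(6) = 11.

11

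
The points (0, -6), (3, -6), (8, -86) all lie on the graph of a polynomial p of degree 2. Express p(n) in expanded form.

p(n) = -2n^2 + 6n - 6

Write p(n) = an^2 + bn + c. Substituting each data point gives a linear system:
  c = -6
  9a + 3b + c = -6
  64a + 8b + c = -86
Solving the system yields a = -2, b = 6, c = -6.
So p(n) = -2n^2 + 6n - 6.
Check: p(3) = -6. ✓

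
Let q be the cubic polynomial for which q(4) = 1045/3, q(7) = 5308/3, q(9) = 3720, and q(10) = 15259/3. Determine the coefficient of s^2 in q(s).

1/3

Write q(s) = as^3 + bs^2 + cs + d. Substituting each data point gives a linear system:
  64a + 16b + 4c + d = 1045/3
  343a + 49b + 7c + d = 5308/3
  729a + 81b + 9c + d = 3720
  1000a + 100b + 10c + d = 15259/3
Solving the system yields a = 5, b = 1/3, c = 5, d = 3.
So q(s) = 5s^3 + (1/3)s^2 + 5s + 3.
The coefficient of s^2 is 1/3.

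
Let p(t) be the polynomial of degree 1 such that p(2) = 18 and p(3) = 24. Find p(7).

Using the Lagrange interpolation formula with nodes 2, 3:
  L_0(t) = (t - 3) / -1
  L_1(t) = (t - 2) / 1
Then p(t) = 18·L_0(t) + 24·L_1(t).
Expanding and collecting terms gives p(t) = 6t + 6.
Evaluating at t = 7: p(7) = 48.

48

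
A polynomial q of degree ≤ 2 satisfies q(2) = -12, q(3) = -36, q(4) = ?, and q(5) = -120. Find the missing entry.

The 3 known points determine the degree-2 polynomial uniquely.
Write q(s) = as^2 + bs + c. Substituting each data point gives a linear system:
  4a + 2b + c = -12
  9a + 3b + c = -36
  25a + 5b + c = -120
Solving the system yields a = -6, b = 6, c = 0.
So q(s) = -6s^2 + 6s.
Then q(4) = -72.

-72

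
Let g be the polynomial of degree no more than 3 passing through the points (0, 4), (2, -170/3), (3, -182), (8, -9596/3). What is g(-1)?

Using the Lagrange interpolation formula with nodes 0, 2, 3, 8:
  L_0(t) = (t - 2)(t - 3)(t - 8) / -48
  L_1(t) = t(t - 3)(t - 8) / 12
  L_2(t) = t(t - 2)(t - 8) / -15
  L_3(t) = t(t - 2)(t - 3) / 240
Then g(t) = 4·L_0(t) - 170/3·L_1(t) - 182·L_2(t) - 9596/3·L_3(t).
Expanding and collecting terms gives g(t) = -6t^3 - (5/3)t^2 - 3t + 4.
Evaluating at t = -1: g(-1) = 34/3.

34/3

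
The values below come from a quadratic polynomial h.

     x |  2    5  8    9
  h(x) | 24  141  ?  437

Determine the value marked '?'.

348

The 3 known points determine the degree-2 polynomial uniquely.
Write h(x) = ax^2 + bx + c. Substituting each data point gives a linear system:
  4a + 2b + c = 24
  25a + 5b + c = 141
  81a + 9b + c = 437
Solving the system yields a = 5, b = 4, c = -4.
So h(x) = 5x^2 + 4x - 4.
Then h(8) = 348.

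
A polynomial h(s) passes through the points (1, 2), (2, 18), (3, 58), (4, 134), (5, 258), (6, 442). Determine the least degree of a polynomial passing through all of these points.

3

Forward differences of the values at s = 1, 2, 3, 4, 5, 6:
  h  : 2  18  58  134  258  442
  Δ  : 16  40  76  124  184
  Δ^2: 24  36  48  60
  Δ^3: 12  12  12
  Δ^4: 0  0
  Δ^5: 0
The third differences are constant (12) and nonzero, while all higher differences vanish, so the minimal degree is 3.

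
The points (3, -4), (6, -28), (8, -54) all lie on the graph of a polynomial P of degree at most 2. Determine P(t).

Write P(t) = at^2 + bt + c. Substituting each data point gives a linear system:
  9a + 3b + c = -4
  36a + 6b + c = -28
  64a + 8b + c = -54
Solving the system yields a = -1, b = 1, c = 2.
So P(t) = -t^2 + t + 2.
Check: P(6) = -28. ✓

P(t) = -t^2 + t + 2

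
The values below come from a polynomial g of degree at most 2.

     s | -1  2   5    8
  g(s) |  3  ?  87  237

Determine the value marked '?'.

9

The 3 known points determine the degree-2 polynomial uniquely.
Write g(s) = as^2 + bs + c. Substituting each data point gives a linear system:
  a - b + c = 3
  25a + 5b + c = 87
  64a + 8b + c = 237
Solving the system yields a = 4, b = -2, c = -3.
So g(s) = 4s² - 2s - 3.
Then g(2) = 9.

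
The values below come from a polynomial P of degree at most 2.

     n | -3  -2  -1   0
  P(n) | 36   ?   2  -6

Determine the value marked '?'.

The 3 known points determine the degree-2 polynomial uniquely.
Write P(n) = an^2 + bn + c. Substituting each data point gives a linear system:
  9a - 3b + c = 36
  a - b + c = 2
  c = -6
Solving the system yields a = 3, b = -5, c = -6.
So P(n) = 3n^2 - 5n - 6.
Then P(-2) = 16.

16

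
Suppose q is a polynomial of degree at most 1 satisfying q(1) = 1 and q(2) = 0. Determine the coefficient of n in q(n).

Write q(n) = an + b. Substituting each data point gives a linear system:
  a + b = 1
  2a + b = 0
Solving the system yields a = -1, b = 2.
So q(n) = -n + 2.
The leading coefficient is -1.

-1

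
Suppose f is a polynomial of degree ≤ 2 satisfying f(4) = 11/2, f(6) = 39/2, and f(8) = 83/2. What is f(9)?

111/2

Write f(n) = an^2 + bn + c. Substituting each data point gives a linear system:
  16a + 4b + c = 11/2
  36a + 6b + c = 39/2
  64a + 8b + c = 83/2
Solving the system yields a = 1, b = -3, c = 3/2.
So f(n) = n^2 - 3n + 3/2.
Then f(9) = 111/2.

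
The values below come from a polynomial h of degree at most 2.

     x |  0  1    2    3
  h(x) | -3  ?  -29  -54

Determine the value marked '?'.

The 3 known points determine the degree-2 polynomial uniquely.
Write h(x) = ax^2 + bx + c. Substituting each data point gives a linear system:
  c = -3
  4a + 2b + c = -29
  9a + 3b + c = -54
Solving the system yields a = -4, b = -5, c = -3.
So h(x) = -4x^2 - 5x - 3.
Then h(1) = -12.

-12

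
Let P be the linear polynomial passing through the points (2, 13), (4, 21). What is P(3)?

17

Using the Lagrange interpolation formula with nodes 2, 4:
  L_0(s) = (s - 4) / -2
  L_1(s) = (s - 2) / 2
Then P(s) = 13·L_0(s) + 21·L_1(s).
Expanding and collecting terms gives P(s) = 4s + 5.
Evaluating at s = 3: P(3) = 17.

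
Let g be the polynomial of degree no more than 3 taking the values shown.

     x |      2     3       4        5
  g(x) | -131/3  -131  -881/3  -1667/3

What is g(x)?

g(x) = -4x^3 - (5/3)x^2 - 3x + 1

Write g(x) = ax^3 + bx^2 + cx + d. Substituting each data point gives a linear system:
  8a + 4b + 2c + d = -131/3
  27a + 9b + 3c + d = -131
  64a + 16b + 4c + d = -881/3
  125a + 25b + 5c + d = -1667/3
Solving the system yields a = -4, b = -5/3, c = -3, d = 1.
So g(x) = -4x^3 - (5/3)x^2 - 3x + 1.
Check: g(4) = -881/3. ✓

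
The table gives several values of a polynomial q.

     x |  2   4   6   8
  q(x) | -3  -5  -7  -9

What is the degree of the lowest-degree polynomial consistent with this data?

1

Forward differences of the values at x = 2, 4, 6, 8:
  q  : -3  -5  -7  -9
  Δ  : -2  -2  -2
  Δ^2: 0  0
  Δ^3: 0
The first differences are constant (-2) and nonzero, while all higher differences vanish, so the minimal degree is 1.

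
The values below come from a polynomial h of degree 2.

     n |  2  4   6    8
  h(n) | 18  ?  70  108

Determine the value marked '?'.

40

On equispaced nodes a degree-2 polynomial has vanishing third forward difference, so
  - h(2) + 3·h(4) - 3·h(6) + h(8) = 0.
Substituting the known values and solving for h(4):
  3·h(4) = 120
  h(4) = 40.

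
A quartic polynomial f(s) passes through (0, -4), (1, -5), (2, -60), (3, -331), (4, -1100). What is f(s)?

Write f(s) = as^4 + bs^3 + cs^2 + ds + e. Substituting each data point gives a linear system:
  e = -4
  a + b + c + d + e = -5
  16a + 8b + 4c + 2d + e = -60
  81a + 27b + 9c + 3d + e = -331
  256a + 64b + 16c + 4d + e = -1100
Solving the system yields a = -5, b = 3, c = -1, d = 2, e = -4.
So f(s) = -5s^4 + 3s^3 - s^2 + 2s - 4.
Check: f(1) = -5. ✓

f(s) = -5s^4 + 3s^3 - s^2 + 2s - 4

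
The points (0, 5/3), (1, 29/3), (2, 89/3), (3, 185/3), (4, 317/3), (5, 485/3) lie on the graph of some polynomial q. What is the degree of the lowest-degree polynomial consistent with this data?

2

Forward differences of the values at n = 0, 1, 2, 3, 4, 5:
  q  : 5/3  29/3  89/3  185/3  317/3  485/3
  Δ  : 8  20  32  44  56
  Δ^2: 12  12  12  12
  Δ^3: 0  0  0
  Δ^4: 0  0
  Δ^5: 0
The second differences are constant (12) and nonzero, while all higher differences vanish, so the minimal degree is 2.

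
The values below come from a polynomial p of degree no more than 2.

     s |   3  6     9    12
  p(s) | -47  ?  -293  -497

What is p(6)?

On equispaced nodes a degree-2 polynomial has vanishing third forward difference, so
  - p(3) + 3·p(6) - 3·p(9) + p(12) = 0.
Substituting the known values and solving for p(6):
  3·p(6) = -429
  p(6) = -143.

-143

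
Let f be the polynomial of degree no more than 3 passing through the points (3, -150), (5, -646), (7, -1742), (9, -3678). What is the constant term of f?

-6

Write f(t) = at^3 + bt^2 + ct + d. Substituting each data point gives a linear system:
  27a + 9b + 3c + d = -150
  125a + 25b + 5c + d = -646
  343a + 49b + 7c + d = -1742
  729a + 81b + 9c + d = -3678
Solving the system yields a = -5, b = 0, c = -3, d = -6.
So f(t) = -5t³ - 3t - 6.
The constant term is -6.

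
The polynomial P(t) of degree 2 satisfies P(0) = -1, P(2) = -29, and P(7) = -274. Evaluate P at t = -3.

-34

Write P(t) = at^2 + bt + c. Substituting each data point gives a linear system:
  c = -1
  4a + 2b + c = -29
  49a + 7b + c = -274
Solving the system yields a = -5, b = -4, c = -1.
So P(t) = -5t^2 - 4t - 1.
Then P(-3) = -34.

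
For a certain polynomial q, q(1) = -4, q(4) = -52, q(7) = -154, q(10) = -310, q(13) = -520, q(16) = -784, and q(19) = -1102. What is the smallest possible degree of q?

Forward differences of the values at t = 1, 4, 7, 10, 13, 16, 19:
  q  : -4  -52  -154  -310  -520  -784  -1102
  Δ  : -48  -102  -156  -210  -264  -318
  Δ^2: -54  -54  -54  -54  -54
  Δ^3: 0  0  0  0
  Δ^4: 0  0  0
  Δ^5: 0  0
  Δ^6: 0
The second differences are constant (-54) and nonzero, while all higher differences vanish, so the minimal degree is 2.

2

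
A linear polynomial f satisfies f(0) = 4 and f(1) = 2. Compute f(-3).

10

Write f(s) = as + b. Substituting each data point gives a linear system:
  b = 4
  a + b = 2
Solving the system yields a = -2, b = 4.
So f(s) = -2s + 4.
Then f(-3) = 10.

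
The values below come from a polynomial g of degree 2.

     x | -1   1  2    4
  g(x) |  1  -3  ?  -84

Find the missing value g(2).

The 3 known points determine the degree-2 polynomial uniquely.
Write g(x) = ax^2 + bx + c. Substituting each data point gives a linear system:
  a - b + c = 1
  a + b + c = -3
  16a + 4b + c = -84
Solving the system yields a = -5, b = -2, c = 4.
So g(x) = -5x² - 2x + 4.
Then g(2) = -20.

-20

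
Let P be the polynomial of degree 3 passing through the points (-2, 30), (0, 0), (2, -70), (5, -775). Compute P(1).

Write P(n) = an^3 + bn^2 + cn + d. Substituting each data point gives a linear system:
  -8a + 4b - 2c + d = 30
  d = 0
  8a + 4b + 2c + d = -70
  125a + 25b + 5c + d = -775
Solving the system yields a = -5, b = -5, c = -5, d = 0.
So P(n) = -5n³ - 5n² - 5n.
Then P(1) = -15.

-15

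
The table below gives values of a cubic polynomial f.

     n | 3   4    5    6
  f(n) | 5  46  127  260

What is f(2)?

Write f(n) = an^3 + bn^2 + cn + d. Substituting each data point gives a linear system:
  27a + 9b + 3c + d = 5
  64a + 16b + 4c + d = 46
  125a + 25b + 5c + d = 127
  216a + 36b + 6c + d = 260
Solving the system yields a = 2, b = -4, c = -5, d = 2.
So f(n) = 2n^3 - 4n^2 - 5n + 2.
Then f(2) = -8.

-8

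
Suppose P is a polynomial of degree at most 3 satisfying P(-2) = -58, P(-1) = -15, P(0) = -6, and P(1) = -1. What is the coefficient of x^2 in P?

-2

Write P(x) = ax^3 + bx^2 + cx + d. Substituting each data point gives a linear system:
  -8a + 4b - 2c + d = -58
  -a + b - c + d = -15
  d = -6
  a + b + c + d = -1
Solving the system yields a = 5, b = -2, c = 2, d = -6.
So P(x) = 5x^3 - 2x^2 + 2x - 6.
The coefficient of x^2 is -2.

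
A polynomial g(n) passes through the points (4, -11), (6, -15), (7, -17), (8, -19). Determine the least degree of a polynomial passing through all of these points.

Divided differences on the nodes 4, 6, 7, 8:
  order 0: -11  -15  -17  -19
  order 1: -2  -2  -2
  order 2: 0  0
  order 3: 0
The order-1 divided differences are all -2 (nonzero) and every higher order vanishes, so the data lies on a polynomial of degree exactly 1.

1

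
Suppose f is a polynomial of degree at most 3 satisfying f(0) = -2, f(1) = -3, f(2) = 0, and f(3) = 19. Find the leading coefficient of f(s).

Write f(s) = as^3 + bs^2 + cs + d. Substituting each data point gives a linear system:
  d = -2
  a + b + c + d = -3
  8a + 4b + 2c + d = 0
  27a + 9b + 3c + d = 19
Solving the system yields a = 2, b = -4, c = 1, d = -2.
So f(s) = 2s³ - 4s² + s - 2.
The leading coefficient is 2.

2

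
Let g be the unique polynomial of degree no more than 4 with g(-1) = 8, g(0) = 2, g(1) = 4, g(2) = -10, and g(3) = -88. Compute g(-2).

Write g(s) = as^4 + bs^3 + cs^2 + ds + e. Substituting each data point gives a linear system:
  a - b + c - d + e = 8
  e = 2
  a + b + c + d + e = 4
  16a + 8b + 4c + 2d + e = -10
  81a + 27b + 9c + 3d + e = -88
Solving the system yields a = -1, b = -2, c = 5, d = 0, e = 2.
So g(s) = -s^4 - 2s^3 + 5s^2 + 2.
Then g(-2) = 22.

22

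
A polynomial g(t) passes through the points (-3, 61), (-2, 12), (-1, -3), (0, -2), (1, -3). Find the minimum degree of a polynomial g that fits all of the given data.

3

Forward differences of the values at t = -3, -2, -1, 0, 1:
  g  : 61  12  -3  -2  -3
  Δ  : -49  -15  1  -1
  Δ^2: 34  16  -2
  Δ^3: -18  -18
  Δ^4: 0
The third differences are constant (-18) and nonzero, while all higher differences vanish, so the minimal degree is 3.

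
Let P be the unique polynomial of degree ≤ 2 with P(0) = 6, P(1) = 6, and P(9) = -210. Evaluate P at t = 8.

-162

Write P(t) = at^2 + bt + c. Substituting each data point gives a linear system:
  c = 6
  a + b + c = 6
  81a + 9b + c = -210
Solving the system yields a = -3, b = 3, c = 6.
So P(t) = -3t^2 + 3t + 6.
Then P(8) = -162.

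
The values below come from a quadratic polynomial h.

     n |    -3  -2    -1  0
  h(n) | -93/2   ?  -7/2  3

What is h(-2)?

The 3 known points determine the degree-2 polynomial uniquely.
Write h(n) = an^2 + bn + c. Substituting each data point gives a linear system:
  9a - 3b + c = -93/2
  a - b + c = -7/2
  c = 3
Solving the system yields a = -5, b = 3/2, c = 3.
So h(n) = -5n^2 + (3/2)n + 3.
Then h(-2) = -20.

-20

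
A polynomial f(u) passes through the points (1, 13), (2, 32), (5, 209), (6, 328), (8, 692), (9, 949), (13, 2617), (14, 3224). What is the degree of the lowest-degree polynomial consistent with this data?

Divided differences on the nodes 1, 2, 5, 6, 8, 9, 13, 14:
  order 0: 13  32  209  328  692  949  2617  3224
  order 1: 19  59  119  182  257  417  607
  order 2: 10  15  21  25  32  38
  order 3: 1  1  1  1  1
  order 4: 0  0  0  0
  order 5: 0  0  0
  order 6: 0  0
  order 7: 0
The order-3 divided differences are all 1 (nonzero) and every higher order vanishes, so the data lies on a polynomial of degree exactly 3.

3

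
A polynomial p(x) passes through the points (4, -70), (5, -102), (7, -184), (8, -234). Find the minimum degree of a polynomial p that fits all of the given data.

2

Divided differences on the nodes 4, 5, 7, 8:
  order 0: -70  -102  -184  -234
  order 1: -32  -41  -50
  order 2: -3  -3
  order 3: 0
The order-2 divided differences are all -3 (nonzero) and every higher order vanishes, so the data lies on a polynomial of degree exactly 2.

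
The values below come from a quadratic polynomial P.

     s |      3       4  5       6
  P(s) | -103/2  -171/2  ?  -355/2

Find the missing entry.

-255/2

On equispaced nodes a degree-2 polynomial has vanishing third forward difference, so
  - P(3) + 3·P(4) - 3·P(5) + P(6) = 0.
Substituting the known values and solving for P(5):
  -3·P(5) = 765/2
  P(5) = -255/2.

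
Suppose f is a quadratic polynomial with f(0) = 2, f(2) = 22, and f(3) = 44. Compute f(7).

212

Write f(s) = as^2 + bs + c. Substituting each data point gives a linear system:
  c = 2
  4a + 2b + c = 22
  9a + 3b + c = 44
Solving the system yields a = 4, b = 2, c = 2.
So f(s) = 4s^2 + 2s + 2.
Then f(7) = 212.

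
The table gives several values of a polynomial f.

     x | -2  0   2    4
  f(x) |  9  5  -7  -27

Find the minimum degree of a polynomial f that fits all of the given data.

Forward differences of the values at x = -2, 0, 2, 4:
  f  : 9  5  -7  -27
  Δ  : -4  -12  -20
  Δ^2: -8  -8
  Δ^3: 0
The second differences are constant (-8) and nonzero, while all higher differences vanish, so the minimal degree is 2.

2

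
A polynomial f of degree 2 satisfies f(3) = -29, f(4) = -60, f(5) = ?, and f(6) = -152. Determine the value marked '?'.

-101

The 3 known points determine the degree-2 polynomial uniquely.
Write f(s) = as^2 + bs + c. Substituting each data point gives a linear system:
  9a + 3b + c = -29
  16a + 4b + c = -60
  36a + 6b + c = -152
Solving the system yields a = -5, b = 4, c = 4.
So f(s) = -5s^2 + 4s + 4.
Then f(5) = -101.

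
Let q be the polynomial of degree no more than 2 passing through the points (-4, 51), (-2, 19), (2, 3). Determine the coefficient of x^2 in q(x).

2

Write q(x) = ax^2 + bx + c. Substituting each data point gives a linear system:
  16a - 4b + c = 51
  4a - 2b + c = 19
  4a + 2b + c = 3
Solving the system yields a = 2, b = -4, c = 3.
So q(x) = 2x^2 - 4x + 3.
The leading coefficient is 2.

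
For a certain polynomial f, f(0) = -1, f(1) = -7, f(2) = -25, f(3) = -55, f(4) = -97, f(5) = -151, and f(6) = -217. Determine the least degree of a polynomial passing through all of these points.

2

Forward differences of the values at x = 0, 1, 2, 3, 4, 5, 6:
  f  : -1  -7  -25  -55  -97  -151  -217
  Δ  : -6  -18  -30  -42  -54  -66
  Δ^2: -12  -12  -12  -12  -12
  Δ^3: 0  0  0  0
  Δ^4: 0  0  0
  Δ^5: 0  0
  Δ^6: 0
The second differences are constant (-12) and nonzero, while all higher differences vanish, so the minimal degree is 2.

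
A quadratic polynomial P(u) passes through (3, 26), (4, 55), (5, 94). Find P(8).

271

Write P(u) = au^2 + bu + c. Substituting each data point gives a linear system:
  9a + 3b + c = 26
  16a + 4b + c = 55
  25a + 5b + c = 94
Solving the system yields a = 5, b = -6, c = -1.
So P(u) = 5u² - 6u - 1.
Then P(8) = 271.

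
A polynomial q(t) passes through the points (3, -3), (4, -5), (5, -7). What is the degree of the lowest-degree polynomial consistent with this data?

1

Forward differences of the values at t = 3, 4, 5:
  q  : -3  -5  -7
  Δ  : -2  -2
  Δ^2: 0
The first differences are constant (-2) and nonzero, while all higher differences vanish, so the minimal degree is 1.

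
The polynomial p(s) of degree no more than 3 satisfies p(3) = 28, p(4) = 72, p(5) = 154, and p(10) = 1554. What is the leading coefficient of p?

Write p(s) = as^3 + bs^2 + cs + d. Substituting each data point gives a linear system:
  27a + 9b + 3c + d = 28
  64a + 16b + 4c + d = 72
  125a + 25b + 5c + d = 154
  1000a + 100b + 10c + d = 1554
Solving the system yields a = 2, b = -5, c = 5, d = 4.
So p(s) = 2s³ - 5s² + 5s + 4.
The leading coefficient is 2.

2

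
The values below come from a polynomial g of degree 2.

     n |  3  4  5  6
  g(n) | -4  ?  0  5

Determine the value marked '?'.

-3

The 3 known points determine the degree-2 polynomial uniquely.
Write g(n) = an^2 + bn + c. Substituting each data point gives a linear system:
  9a + 3b + c = -4
  25a + 5b + c = 0
  36a + 6b + c = 5
Solving the system yields a = 1, b = -6, c = 5.
So g(n) = n^2 - 6n + 5.
Then g(4) = -3.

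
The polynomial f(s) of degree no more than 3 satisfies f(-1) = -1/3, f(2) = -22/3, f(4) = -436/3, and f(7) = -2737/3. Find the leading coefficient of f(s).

-3

Write f(s) = as^3 + bs^2 + cs + d. Substituting each data point gives a linear system:
  -a + b - c + d = -1/3
  8a + 4b + 2c + d = -22/3
  64a + 16b + 4c + d = -436/3
  343a + 49b + 7c + d = -2737/3
Solving the system yields a = -3, b = 5/3, c = 5, d = 0.
So f(s) = -3s^3 + (5/3)s^2 + 5s.
The leading coefficient is -3.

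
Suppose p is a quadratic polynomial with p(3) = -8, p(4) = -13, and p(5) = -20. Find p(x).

Using the Lagrange interpolation formula with nodes 3, 4, 5:
  L_0(x) = (x - 4)(x - 5) / 2
  L_1(x) = (x - 3)(x - 5) / -1
  L_2(x) = (x - 3)(x - 4) / 2
Then p(x) = -8·L_0(x) - 13·L_1(x) - 20·L_2(x).
Expanding and collecting terms gives p(x) = -x² + 2x - 5.
Check: p(4) = -13. ✓

p(x) = -x^2 + 2x - 5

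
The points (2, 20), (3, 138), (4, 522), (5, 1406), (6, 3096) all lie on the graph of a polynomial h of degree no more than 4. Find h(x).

Write h(x) = ax^4 + bx^3 + cx^2 + dx + e. Substituting each data point gives a linear system:
  16a + 8b + 4c + 2d + e = 20
  81a + 27b + 9c + 3d + e = 138
  256a + 64b + 16c + 4d + e = 522
  625a + 125b + 25c + 5d + e = 1406
  1296a + 216b + 36c + 6d + e = 3096
Solving the system yields a = 3, b = -3, c = -5, d = 5, e = 6.
So h(x) = 3x⁴ - 3x³ - 5x² + 5x + 6.
Check: h(2) = 20. ✓

h(x) = 3x^4 - 3x^3 - 5x^2 + 5x + 6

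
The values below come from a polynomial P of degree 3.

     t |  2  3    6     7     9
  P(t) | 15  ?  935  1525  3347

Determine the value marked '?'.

89

The 4 known points determine the degree-3 polynomial uniquely.
Write P(t) = at^3 + bt^2 + ct + d. Substituting each data point gives a linear system:
  8a + 4b + 2c + d = 15
  216a + 36b + 6c + d = 935
  343a + 49b + 7c + d = 1525
  729a + 81b + 9c + d = 3347
Solving the system yields a = 5, b = -3, c = -6, d = -1.
So P(t) = 5t^3 - 3t^2 - 6t - 1.
Then P(3) = 89.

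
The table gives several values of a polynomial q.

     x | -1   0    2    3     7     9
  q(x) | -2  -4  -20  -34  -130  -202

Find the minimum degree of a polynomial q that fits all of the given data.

2

Divided differences on the nodes -1, 0, 2, 3, 7, 9:
  order 0: -2  -4  -20  -34  -130  -202
  order 1: -2  -8  -14  -24  -36
  order 2: -2  -2  -2  -2
  order 3: 0  0  0
  order 4: 0  0
  order 5: 0
The order-2 divided differences are all -2 (nonzero) and every higher order vanishes, so the data lies on a polynomial of degree exactly 2.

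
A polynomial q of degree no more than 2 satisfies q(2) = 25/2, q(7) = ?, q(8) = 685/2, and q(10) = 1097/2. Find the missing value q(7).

The 3 known points determine the degree-2 polynomial uniquely.
Write q(u) = au^2 + bu + c. Substituting each data point gives a linear system:
  4a + 2b + c = 25/2
  64a + 8b + c = 685/2
  100a + 10b + c = 1097/2
Solving the system yields a = 6, b = -5, c = -3/2.
So q(u) = 6u^2 - 5u - 3/2.
Then q(7) = 515/2.

515/2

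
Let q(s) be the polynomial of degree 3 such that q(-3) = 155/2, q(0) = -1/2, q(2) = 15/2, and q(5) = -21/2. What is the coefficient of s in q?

-2

Write q(s) = as^3 + bs^2 + cs + d. Substituting each data point gives a linear system:
  -27a + 9b - 3c + d = 155/2
  d = -1/2
  8a + 4b + 2c + d = 15/2
  125a + 25b + 5c + d = -21/2
Solving the system yields a = -1, b = 5, c = -2, d = -1/2.
So q(s) = -s^3 + 5s^2 - 2s - 1/2.
The coefficient of s is -2.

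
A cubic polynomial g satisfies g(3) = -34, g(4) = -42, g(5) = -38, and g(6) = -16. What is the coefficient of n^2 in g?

Write g(n) = an^3 + bn^2 + cn + d. Substituting each data point gives a linear system:
  27a + 9b + 3c + d = -34
  64a + 16b + 4c + d = -42
  125a + 25b + 5c + d = -38
  216a + 36b + 6c + d = -16
Solving the system yields a = 1, b = -6, c = -3, d = 2.
So g(n) = n^3 - 6n^2 - 3n + 2.
The coefficient of n^2 is -6.

-6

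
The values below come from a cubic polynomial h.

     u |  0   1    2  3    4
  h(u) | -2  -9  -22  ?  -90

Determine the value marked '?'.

On equispaced nodes a degree-3 polynomial has vanishing fourth forward difference, so
  h(0) - 4·h(1) + 6·h(2) - 4·h(3) + h(4) = 0.
Substituting the known values and solving for h(3):
  -4·h(3) = 188
  h(3) = -47.

-47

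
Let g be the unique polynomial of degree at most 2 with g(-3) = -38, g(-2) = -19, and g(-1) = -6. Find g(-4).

-63

Forward differences of the values at x = -3, -2, -1:
  g  : -38  -19  -6
  Δ  : 19  13
  Δ^2: -6
The second differences are constant, confirming degree 2.
Interpolating (Newton forward form) and evaluating at x = -4 gives g(-4) = -63.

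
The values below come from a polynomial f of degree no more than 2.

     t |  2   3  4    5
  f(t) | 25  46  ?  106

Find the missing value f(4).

73

The 3 known points determine the degree-2 polynomial uniquely.
Write f(t) = at^2 + bt + c. Substituting each data point gives a linear system:
  4a + 2b + c = 25
  9a + 3b + c = 46
  25a + 5b + c = 106
Solving the system yields a = 3, b = 6, c = 1.
So f(t) = 3t² + 6t + 1.
Then f(4) = 73.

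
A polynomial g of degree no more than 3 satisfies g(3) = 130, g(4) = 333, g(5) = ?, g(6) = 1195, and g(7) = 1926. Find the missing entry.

On equispaced nodes a degree-3 polynomial has vanishing fourth forward difference, so
  g(3) - 4·g(4) + 6·g(5) - 4·g(6) + g(7) = 0.
Substituting the known values and solving for g(5):
  6·g(5) = 4056
  g(5) = 676.

676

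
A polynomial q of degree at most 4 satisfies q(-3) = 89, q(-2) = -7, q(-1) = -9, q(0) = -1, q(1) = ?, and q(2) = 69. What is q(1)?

5

On equispaced nodes a degree-4 polynomial has vanishing fifth forward difference, so
  - q(-3) + 5·q(-2) - 10·q(-1) + 10·q(0) - 5·q(1) + q(2) = 0.
Substituting the known values and solving for q(1):
  -5·q(1) = -25
  q(1) = 5.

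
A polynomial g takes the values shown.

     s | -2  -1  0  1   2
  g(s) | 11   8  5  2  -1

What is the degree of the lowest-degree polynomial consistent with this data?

Forward differences of the values at s = -2, -1, 0, 1, 2:
  g  : 11  8  5  2  -1
  Δ  : -3  -3  -3  -3
  Δ^2: 0  0  0
  Δ^3: 0  0
  Δ^4: 0
The first differences are constant (-3) and nonzero, while all higher differences vanish, so the minimal degree is 1.

1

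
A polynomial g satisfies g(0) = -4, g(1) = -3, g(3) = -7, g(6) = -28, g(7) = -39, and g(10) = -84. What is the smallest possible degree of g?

2

Divided differences on the nodes 0, 1, 3, 6, 7, 10:
  order 0: -4  -3  -7  -28  -39  -84
  order 1: 1  -2  -7  -11  -15
  order 2: -1  -1  -1  -1
  order 3: 0  0  0
  order 4: 0  0
  order 5: 0
The order-2 divided differences are all -1 (nonzero) and every higher order vanishes, so the data lies on a polynomial of degree exactly 2.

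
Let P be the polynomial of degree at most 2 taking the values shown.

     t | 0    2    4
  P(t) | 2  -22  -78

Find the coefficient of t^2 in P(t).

Write P(t) = at^2 + bt + c. Substituting each data point gives a linear system:
  c = 2
  4a + 2b + c = -22
  16a + 4b + c = -78
Solving the system yields a = -4, b = -4, c = 2.
So P(t) = -4t^2 - 4t + 2.
The leading coefficient is -4.

-4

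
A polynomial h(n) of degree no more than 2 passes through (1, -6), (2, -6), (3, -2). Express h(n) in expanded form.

h(n) = 2n^2 - 6n - 2

Write h(n) = an^2 + bn + c. Substituting each data point gives a linear system:
  a + b + c = -6
  4a + 2b + c = -6
  9a + 3b + c = -2
Solving the system yields a = 2, b = -6, c = -2.
So h(n) = 2n^2 - 6n - 2.
Check: h(1) = -6. ✓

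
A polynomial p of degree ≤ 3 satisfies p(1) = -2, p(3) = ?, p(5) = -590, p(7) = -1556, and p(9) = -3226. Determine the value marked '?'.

On equispaced nodes a degree-3 polynomial has vanishing fourth forward difference, so
  p(1) - 4·p(3) + 6·p(5) - 4·p(7) + p(9) = 0.
Substituting the known values and solving for p(3):
  -4·p(3) = 544
  p(3) = -136.

-136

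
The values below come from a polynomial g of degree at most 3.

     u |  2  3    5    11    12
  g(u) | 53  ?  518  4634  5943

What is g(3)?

The 4 known points determine the degree-3 polynomial uniquely.
Write g(u) = au^3 + bu^2 + cu + d. Substituting each data point gives a linear system:
  8a + 4b + 2c + d = 53
  125a + 25b + 5c + d = 518
  1331a + 121b + 11c + d = 4634
  1728a + 144b + 12c + d = 5943
Solving the system yields a = 3, b = 5, c = 3, d = 3.
So g(u) = 3u^3 + 5u^2 + 3u + 3.
Then g(3) = 138.

138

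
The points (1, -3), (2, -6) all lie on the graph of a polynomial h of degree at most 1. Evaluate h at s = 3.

Write h(s) = as + b. Substituting each data point gives a linear system:
  a + b = -3
  2a + b = -6
Solving the system yields a = -3, b = 0.
So h(s) = -3s.
Then h(3) = -9.

-9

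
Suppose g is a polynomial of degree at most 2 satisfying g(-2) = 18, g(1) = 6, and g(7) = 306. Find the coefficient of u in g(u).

2

Write g(u) = au^2 + bu + c. Substituting each data point gives a linear system:
  4a - 2b + c = 18
  a + b + c = 6
  49a + 7b + c = 306
Solving the system yields a = 6, b = 2, c = -2.
So g(u) = 6u² + 2u - 2.
The coefficient of u is 2.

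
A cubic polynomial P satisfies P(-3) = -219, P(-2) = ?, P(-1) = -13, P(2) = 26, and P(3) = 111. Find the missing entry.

The 4 known points determine the degree-3 polynomial uniquely.
Write P(u) = au^3 + bu^2 + cu + d. Substituting each data point gives a linear system:
  -27a + 9b - 3c + d = -219
  -a + b - c + d = -13
  8a + 4b + 2c + d = 26
  27a + 9b + 3c + d = 111
Solving the system yields a = 6, b = -6, c = 1, d = 0.
So P(u) = 6u³ - 6u² + u.
Then P(-2) = -74.

-74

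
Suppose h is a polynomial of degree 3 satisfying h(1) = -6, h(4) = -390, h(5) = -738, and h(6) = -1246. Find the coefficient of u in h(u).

Write h(u) = au^3 + bu^2 + cu + d. Substituting each data point gives a linear system:
  a + b + c + d = -6
  64a + 16b + 4c + d = -390
  125a + 25b + 5c + d = -738
  216a + 36b + 6c + d = -1246
Solving the system yields a = -5, b = -5, c = 2, d = 2.
So h(u) = -5u³ - 5u² + 2u + 2.
The coefficient of u is 2.

2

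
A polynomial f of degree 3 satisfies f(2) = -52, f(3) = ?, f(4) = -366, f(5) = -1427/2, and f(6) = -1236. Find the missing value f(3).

-315/2

On equispaced nodes a degree-3 polynomial has vanishing fourth forward difference, so
  f(2) - 4·f(3) + 6·f(4) - 4·f(5) + f(6) = 0.
Substituting the known values and solving for f(3):
  -4·f(3) = 630
  f(3) = -315/2.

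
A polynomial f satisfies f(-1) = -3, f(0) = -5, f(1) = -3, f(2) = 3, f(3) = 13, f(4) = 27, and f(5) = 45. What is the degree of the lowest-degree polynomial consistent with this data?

Forward differences of the values at n = -1, 0, 1, 2, 3, 4, 5:
  f  : -3  -5  -3  3  13  27  45
  Δ  : -2  2  6  10  14  18
  Δ^2: 4  4  4  4  4
  Δ^3: 0  0  0  0
  Δ^4: 0  0  0
  Δ^5: 0  0
  Δ^6: 0
The second differences are constant (4) and nonzero, while all higher differences vanish, so the minimal degree is 2.

2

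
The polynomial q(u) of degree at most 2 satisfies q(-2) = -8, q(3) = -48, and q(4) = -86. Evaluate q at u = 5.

Using the Lagrange interpolation formula with nodes -2, 3, 4:
  L_0(u) = (u - 3)(u - 4) / 30
  L_1(u) = (u + 2)(u - 4) / -5
  L_2(u) = (u + 2)(u - 3) / 6
Then q(u) = -8·L_0(u) - 48·L_1(u) - 86·L_2(u).
Expanding and collecting terms gives q(u) = -5u² - 3u + 6.
Evaluating at u = 5: q(5) = -134.

-134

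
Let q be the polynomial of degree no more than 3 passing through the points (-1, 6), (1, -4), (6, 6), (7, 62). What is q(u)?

Using the Lagrange interpolation formula with nodes -1, 1, 6, 7:
  L_0(u) = (u - 1)(u - 6)(u - 7) / -112
  L_1(u) = (u + 1)(u - 6)(u - 7) / 60
  L_2(u) = (u + 1)(u - 1)(u - 7) / -35
  L_3(u) = (u + 1)(u - 1)(u - 6) / 48
Then q(u) = 6·L_0(u) - 4·L_1(u) + 6·L_2(u) + 62·L_3(u).
Expanding and collecting terms gives q(u) = u³ - 5u² - 6u + 6.
Check: q(-1) = 6. ✓

q(u) = u^3 - 5u^2 - 6u + 6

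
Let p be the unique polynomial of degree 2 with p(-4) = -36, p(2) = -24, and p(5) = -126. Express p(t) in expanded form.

p(t) = -4t^2 - 6t + 4

Write p(t) = at^2 + bt + c. Substituting each data point gives a linear system:
  16a - 4b + c = -36
  4a + 2b + c = -24
  25a + 5b + c = -126
Solving the system yields a = -4, b = -6, c = 4.
So p(t) = -4t^2 - 6t + 4.
Check: p(-4) = -36. ✓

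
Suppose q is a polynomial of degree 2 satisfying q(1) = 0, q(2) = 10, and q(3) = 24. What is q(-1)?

-8

Forward differences of the values at s = 1, 2, 3:
  q  : 0  10  24
  Δ  : 10  14
  Δ^2: 4
The second differences are constant, confirming degree 2.
Interpolating (Newton forward form) and evaluating at s = -1 gives q(-1) = -8.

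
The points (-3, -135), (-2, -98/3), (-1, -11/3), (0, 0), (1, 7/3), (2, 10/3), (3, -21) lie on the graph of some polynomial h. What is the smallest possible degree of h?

Forward differences of the values at t = -3, -2, -1, 0, 1, 2, 3:
  h  : -135  -98/3  -11/3  0  7/3  10/3  -21
  Δ  : 307/3  29  11/3  7/3  1  -73/3
  Δ^2: -220/3  -76/3  -4/3  -4/3  -76/3
  Δ^3: 48  24  0  -24
  Δ^4: -24  -24  -24
  Δ^5: 0  0
  Δ^6: 0
The fourth differences are constant (-24) and nonzero, while all higher differences vanish, so the minimal degree is 4.

4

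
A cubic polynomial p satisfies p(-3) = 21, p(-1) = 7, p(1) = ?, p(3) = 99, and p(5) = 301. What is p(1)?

The 4 known points determine the degree-3 polynomial uniquely.
Write p(u) = au^3 + bu^2 + cu + d. Substituting each data point gives a linear system:
  -27a + 9b - 3c + d = 21
  -a + b - c + d = 7
  27a + 9b + 3c + d = 99
  125a + 25b + 5c + d = 301
Solving the system yields a = 1, b = 6, c = 4, d = 6.
So p(u) = u^3 + 6u^2 + 4u + 6.
Then p(1) = 17.

17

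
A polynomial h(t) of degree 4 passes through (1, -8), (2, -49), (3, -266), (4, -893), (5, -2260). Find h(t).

h(t) = -4t^4 + t^3 + 6t^2 - 6t - 5

Write h(t) = at^4 + bt^3 + ct^2 + dt + e. Substituting each data point gives a linear system:
  a + b + c + d + e = -8
  16a + 8b + 4c + 2d + e = -49
  81a + 27b + 9c + 3d + e = -266
  256a + 64b + 16c + 4d + e = -893
  625a + 125b + 25c + 5d + e = -2260
Solving the system yields a = -4, b = 1, c = 6, d = -6, e = -5.
So h(t) = -4t^4 + t^3 + 6t^2 - 6t - 5.
Check: h(3) = -266. ✓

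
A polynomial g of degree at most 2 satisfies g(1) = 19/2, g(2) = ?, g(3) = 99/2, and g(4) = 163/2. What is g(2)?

On equispaced nodes a degree-2 polynomial has vanishing third forward difference, so
  - g(1) + 3·g(2) - 3·g(3) + g(4) = 0.
Substituting the known values and solving for g(2):
  3·g(2) = 153/2
  g(2) = 51/2.

51/2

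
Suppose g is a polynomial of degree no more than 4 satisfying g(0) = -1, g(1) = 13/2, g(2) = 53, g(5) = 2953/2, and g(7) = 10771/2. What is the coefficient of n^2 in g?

Write g(n) = an^4 + bn^3 + cn^2 + dn + e. Substituting each data point gives a linear system:
  e = -1
  a + b + c + d + e = 13/2
  16a + 8b + 4c + 2d + e = 53
  625a + 125b + 25c + 5d + e = 2953/2
  2401a + 343b + 49c + 7d + e = 10771/2
Solving the system yields a = 2, b = 3/2, c = 1, d = 3, e = -1.
So g(n) = 2n⁴ + (3/2)n³ + n² + 3n - 1.
The coefficient of n^2 is 1.

1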